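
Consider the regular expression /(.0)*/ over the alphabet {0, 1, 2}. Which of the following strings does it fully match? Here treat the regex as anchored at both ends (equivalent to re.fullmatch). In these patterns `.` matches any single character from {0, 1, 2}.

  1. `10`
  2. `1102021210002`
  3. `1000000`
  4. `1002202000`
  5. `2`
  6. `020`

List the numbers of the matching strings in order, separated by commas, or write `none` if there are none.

1 → match
2 → no match
3 → no match
4 → no match
5 → no match
6 → no match

1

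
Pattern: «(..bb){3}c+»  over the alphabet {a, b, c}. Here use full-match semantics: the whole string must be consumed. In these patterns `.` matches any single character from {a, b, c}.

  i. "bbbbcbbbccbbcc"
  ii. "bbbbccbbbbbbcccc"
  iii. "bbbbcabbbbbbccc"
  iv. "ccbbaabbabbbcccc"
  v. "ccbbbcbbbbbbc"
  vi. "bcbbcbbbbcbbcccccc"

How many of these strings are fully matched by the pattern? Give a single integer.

i → match
ii → match
iii → match
iv → match
v → match
vi → match
Total matched: 6

6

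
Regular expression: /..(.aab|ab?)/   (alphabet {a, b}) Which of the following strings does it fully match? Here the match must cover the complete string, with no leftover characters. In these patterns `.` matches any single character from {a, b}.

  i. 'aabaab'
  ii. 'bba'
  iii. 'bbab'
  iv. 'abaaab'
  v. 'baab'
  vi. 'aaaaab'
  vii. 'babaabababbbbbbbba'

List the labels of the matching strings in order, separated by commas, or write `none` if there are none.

i → match
ii → match
iii → match
iv → match
v → match
vi → match
vii → no match

i, ii, iii, iv, v, vi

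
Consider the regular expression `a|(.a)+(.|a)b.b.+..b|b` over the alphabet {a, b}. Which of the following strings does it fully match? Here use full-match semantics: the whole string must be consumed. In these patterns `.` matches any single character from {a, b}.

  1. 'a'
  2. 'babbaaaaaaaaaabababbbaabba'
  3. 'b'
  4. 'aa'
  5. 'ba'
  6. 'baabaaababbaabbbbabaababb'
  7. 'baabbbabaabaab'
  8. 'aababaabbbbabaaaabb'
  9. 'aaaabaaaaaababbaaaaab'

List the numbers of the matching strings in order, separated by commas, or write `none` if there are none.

1. 'a' → match
2 → no match
3. 'b' → match
4. 'aa' → no match
5. 'ba' → no match
6 → no match
7 → match
8 → match
9 → match

1, 3, 7, 8, 9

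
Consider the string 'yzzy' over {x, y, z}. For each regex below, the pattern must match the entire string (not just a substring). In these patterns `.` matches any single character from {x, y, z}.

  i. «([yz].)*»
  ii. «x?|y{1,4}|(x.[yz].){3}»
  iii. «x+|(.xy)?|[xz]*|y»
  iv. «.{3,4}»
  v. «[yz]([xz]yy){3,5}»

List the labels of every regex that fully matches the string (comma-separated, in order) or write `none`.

i, iv

i → match
ii → no match
iii → no match
iv → match
v → no match — must end with 'yy'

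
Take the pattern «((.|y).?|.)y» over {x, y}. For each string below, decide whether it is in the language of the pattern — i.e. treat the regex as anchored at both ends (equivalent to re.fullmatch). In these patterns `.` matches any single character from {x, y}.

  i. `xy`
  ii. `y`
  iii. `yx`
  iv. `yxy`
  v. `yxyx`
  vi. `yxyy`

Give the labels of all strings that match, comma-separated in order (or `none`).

i → match
ii → no match
iii → no match — must end with `y`
iv → match
v → no match — must end with `y`
vi → no match

i, iv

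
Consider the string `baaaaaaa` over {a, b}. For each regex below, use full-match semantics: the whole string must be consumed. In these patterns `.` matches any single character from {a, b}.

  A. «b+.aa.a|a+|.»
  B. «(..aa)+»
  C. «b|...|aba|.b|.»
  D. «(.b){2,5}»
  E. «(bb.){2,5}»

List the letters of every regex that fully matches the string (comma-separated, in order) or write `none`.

A → no match
B → match
C → no match
D → no match — must end with `b`
E → no match — must start with `bb`

B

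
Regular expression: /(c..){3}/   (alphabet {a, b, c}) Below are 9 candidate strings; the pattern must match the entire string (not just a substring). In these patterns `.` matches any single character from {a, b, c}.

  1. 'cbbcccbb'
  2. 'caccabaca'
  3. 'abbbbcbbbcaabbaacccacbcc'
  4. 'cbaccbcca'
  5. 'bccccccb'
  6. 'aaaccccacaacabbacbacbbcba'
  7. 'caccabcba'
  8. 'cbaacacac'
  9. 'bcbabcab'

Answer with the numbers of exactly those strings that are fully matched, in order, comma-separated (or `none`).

1 → no match
2 → no match
3 → no match — must start with 'c'
4 → match
5 → no match — must start with 'c'
6 → no match — must start with 'c'
7 → match
8 → no match
9 → no match — must start with 'c'

4, 7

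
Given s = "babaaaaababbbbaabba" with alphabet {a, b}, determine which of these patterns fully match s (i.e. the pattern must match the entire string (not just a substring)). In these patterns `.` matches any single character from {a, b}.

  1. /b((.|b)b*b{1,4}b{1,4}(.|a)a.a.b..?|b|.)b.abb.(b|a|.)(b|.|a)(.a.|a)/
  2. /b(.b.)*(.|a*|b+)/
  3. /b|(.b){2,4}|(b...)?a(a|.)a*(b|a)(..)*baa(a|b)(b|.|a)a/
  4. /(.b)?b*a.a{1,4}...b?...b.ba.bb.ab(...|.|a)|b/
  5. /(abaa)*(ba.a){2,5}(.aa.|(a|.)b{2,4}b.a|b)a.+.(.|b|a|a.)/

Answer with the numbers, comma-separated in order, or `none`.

1 → no match
2 → no match
3 → match
4 → no match
5 → no match

3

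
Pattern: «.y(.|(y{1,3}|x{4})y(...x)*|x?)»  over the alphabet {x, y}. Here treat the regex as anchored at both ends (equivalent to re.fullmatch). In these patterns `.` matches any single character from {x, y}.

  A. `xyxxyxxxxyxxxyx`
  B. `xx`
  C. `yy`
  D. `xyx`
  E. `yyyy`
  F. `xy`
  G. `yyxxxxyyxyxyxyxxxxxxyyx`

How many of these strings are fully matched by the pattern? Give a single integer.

A → no match
B. `xx` → no match
C. `yy` → match
D. `xyx` → match
E. `yyyy` → match
F. `xy` → match
G → match
Total matched: 5

5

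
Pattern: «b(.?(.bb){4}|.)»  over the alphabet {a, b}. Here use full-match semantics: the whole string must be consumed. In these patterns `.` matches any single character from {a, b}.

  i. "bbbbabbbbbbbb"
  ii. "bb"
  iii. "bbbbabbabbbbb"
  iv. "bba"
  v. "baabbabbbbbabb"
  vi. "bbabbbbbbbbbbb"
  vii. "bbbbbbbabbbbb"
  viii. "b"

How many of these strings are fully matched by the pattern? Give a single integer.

i → match
ii → match
iii → match
iv → no match
v → match
vi → match
vii → match
viii → no match
Total matched: 6

6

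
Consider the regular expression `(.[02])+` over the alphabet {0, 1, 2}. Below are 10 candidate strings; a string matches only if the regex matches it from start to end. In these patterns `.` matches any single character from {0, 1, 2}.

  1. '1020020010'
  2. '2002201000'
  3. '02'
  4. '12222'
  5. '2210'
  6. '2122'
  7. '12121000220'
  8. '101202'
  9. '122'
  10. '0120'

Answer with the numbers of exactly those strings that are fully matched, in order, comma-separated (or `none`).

1, 2, 3, 5, 8

1. '1020020010' → match
2. '2002201000' → match
3. '02' → match
4. '12222' → no match
5. '2210' → match
6. '2122' → no match
7. '12121000220' → no match
8. '101202' → match
9. '122' → no match
10. '0120' → no match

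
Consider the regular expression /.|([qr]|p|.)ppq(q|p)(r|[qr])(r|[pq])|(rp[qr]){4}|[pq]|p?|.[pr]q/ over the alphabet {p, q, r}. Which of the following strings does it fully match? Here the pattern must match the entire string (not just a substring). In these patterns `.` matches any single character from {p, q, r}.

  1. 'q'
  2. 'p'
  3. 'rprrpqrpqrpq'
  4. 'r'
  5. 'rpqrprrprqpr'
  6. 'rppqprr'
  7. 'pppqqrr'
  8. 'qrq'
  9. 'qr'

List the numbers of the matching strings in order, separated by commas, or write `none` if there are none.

1. 'q' → match
2. 'p' → match
3. 'rprrpqrpqrpq' → match
4. 'r' → match
5. 'rpqrprrprqpr' → no match
6. 'rppqprr' → match
7. 'pppqqrr' → match
8. 'qrq' → match
9. 'qr' → no match

1, 2, 3, 4, 6, 7, 8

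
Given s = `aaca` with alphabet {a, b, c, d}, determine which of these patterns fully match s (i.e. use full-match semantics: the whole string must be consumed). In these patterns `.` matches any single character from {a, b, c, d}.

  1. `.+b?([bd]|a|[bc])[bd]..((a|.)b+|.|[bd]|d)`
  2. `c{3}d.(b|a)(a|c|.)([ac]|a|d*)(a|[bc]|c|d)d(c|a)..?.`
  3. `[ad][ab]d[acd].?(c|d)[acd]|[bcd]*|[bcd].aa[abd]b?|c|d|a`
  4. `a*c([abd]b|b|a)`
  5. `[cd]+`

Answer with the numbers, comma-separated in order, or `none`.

1 → no match
2 → no match — must start with `c`
3 → no match
4 → match
5 → no match

4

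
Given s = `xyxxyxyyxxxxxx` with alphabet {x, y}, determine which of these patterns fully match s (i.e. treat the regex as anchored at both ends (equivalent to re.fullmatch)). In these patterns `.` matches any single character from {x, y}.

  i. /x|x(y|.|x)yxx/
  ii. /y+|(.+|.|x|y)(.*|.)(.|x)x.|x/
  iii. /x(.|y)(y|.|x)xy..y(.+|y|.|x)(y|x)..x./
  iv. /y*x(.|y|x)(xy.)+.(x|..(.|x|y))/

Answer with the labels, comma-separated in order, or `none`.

ii, iii

i → no match
ii → match
iii → match
iv → no match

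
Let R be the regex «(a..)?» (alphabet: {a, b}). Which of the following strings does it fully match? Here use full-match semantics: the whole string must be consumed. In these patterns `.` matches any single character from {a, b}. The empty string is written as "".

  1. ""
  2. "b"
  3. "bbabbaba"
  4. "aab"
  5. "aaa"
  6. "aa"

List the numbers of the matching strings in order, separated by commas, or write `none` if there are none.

1, 4, 5

1 → match
2 → no match
3 → no match
4 → match
5 → match
6 → no match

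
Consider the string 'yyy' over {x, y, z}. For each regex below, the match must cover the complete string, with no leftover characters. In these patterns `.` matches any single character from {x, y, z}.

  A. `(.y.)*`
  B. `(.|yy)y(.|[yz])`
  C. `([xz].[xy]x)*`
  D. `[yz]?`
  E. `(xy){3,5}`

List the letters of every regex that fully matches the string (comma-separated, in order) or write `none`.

A, B

A → match
B → match
C → no match
D → no match
E → no match — must start with 'xy'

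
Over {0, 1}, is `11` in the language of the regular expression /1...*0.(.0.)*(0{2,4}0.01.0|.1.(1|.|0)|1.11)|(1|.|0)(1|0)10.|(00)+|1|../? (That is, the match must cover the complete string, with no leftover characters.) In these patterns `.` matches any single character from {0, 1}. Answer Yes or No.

Yes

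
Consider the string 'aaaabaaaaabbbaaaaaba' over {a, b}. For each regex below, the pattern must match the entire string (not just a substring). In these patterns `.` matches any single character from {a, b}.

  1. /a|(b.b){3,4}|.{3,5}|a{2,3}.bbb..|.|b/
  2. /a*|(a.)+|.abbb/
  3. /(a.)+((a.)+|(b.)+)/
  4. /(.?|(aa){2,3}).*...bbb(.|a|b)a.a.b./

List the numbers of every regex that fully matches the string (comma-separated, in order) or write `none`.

4

1 → no match
2 → no match
3 → no match
4 → match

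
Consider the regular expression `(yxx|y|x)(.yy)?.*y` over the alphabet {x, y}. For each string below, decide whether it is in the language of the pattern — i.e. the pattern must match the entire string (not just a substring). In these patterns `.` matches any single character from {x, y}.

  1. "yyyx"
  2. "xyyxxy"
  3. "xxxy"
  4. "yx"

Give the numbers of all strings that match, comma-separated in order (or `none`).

1 → no match — must end with "y"
2 → match
3 → match
4 → no match — must end with "y"

2, 3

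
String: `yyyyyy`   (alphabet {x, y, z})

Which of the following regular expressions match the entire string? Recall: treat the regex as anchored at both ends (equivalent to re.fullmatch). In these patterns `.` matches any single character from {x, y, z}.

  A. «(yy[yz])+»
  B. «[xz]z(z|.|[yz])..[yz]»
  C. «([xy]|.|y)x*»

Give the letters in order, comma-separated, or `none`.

A → match
B → no match
C → no match

A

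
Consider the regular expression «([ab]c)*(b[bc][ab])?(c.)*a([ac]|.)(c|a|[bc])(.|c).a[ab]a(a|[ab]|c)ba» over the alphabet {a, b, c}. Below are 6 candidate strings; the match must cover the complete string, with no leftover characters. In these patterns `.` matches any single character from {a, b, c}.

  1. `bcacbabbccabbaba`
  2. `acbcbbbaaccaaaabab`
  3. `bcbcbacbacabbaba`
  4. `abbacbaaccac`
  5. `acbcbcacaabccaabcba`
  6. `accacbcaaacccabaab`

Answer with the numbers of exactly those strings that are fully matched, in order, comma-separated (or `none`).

1 → no match
2 → no match — must end with `ba`
3 → no match
4 → no match — must end with `ba`
5 → no match
6 → no match — must end with `ba`

none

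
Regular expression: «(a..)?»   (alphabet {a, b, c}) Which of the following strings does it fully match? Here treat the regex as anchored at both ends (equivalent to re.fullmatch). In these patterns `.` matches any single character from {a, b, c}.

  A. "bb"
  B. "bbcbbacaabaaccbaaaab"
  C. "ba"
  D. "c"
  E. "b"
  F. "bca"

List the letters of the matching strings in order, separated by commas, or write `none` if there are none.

A → no match
B → no match
C → no match
D → no match
E → no match
F → no match

none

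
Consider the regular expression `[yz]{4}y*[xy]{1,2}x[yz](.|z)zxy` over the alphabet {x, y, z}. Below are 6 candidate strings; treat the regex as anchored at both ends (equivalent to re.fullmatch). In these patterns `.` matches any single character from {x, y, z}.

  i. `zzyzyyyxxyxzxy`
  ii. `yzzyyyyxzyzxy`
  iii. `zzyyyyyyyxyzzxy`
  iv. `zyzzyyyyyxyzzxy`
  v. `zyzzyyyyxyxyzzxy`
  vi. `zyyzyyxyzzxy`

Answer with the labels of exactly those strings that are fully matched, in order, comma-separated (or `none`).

i, ii, iii, iv, v, vi

i → match
ii → match
iii → match
iv → match
v → match
vi → match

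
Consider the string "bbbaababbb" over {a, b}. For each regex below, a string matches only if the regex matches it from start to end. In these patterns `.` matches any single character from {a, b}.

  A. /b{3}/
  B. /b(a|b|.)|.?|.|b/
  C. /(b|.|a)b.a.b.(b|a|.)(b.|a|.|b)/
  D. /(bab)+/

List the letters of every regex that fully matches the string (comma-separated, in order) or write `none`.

C

A → no match
B → no match
C → match
D → no match — must start with "bab"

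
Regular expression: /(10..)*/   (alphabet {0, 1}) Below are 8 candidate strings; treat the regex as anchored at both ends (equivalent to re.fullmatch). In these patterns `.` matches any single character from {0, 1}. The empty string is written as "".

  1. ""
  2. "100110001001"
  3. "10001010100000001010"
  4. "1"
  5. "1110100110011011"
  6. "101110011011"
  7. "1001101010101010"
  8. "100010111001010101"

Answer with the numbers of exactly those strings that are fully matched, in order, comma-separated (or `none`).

1. "" → match
2. "100110001001" → match
3 → no match
4. "1" → no match
5 → no match
6. "101110011011" → match
7 → match
8 → no match

1, 2, 6, 7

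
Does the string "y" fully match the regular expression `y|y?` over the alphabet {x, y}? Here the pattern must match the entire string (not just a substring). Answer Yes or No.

Yes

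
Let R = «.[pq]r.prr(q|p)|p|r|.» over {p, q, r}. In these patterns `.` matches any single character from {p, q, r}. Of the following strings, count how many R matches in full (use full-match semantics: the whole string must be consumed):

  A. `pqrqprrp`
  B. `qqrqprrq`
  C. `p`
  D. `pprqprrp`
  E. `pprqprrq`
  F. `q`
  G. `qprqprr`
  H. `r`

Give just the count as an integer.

7

A → match
B → match
C → match
D → match
E → match
F → match
G → no match
H → match
Total matched: 7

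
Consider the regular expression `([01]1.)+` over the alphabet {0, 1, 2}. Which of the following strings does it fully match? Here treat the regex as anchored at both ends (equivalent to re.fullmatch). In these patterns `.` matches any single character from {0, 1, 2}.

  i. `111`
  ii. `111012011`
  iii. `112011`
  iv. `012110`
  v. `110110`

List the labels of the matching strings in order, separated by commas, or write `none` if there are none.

i → match
ii → match
iii → match
iv → match
v → match

i, ii, iii, iv, v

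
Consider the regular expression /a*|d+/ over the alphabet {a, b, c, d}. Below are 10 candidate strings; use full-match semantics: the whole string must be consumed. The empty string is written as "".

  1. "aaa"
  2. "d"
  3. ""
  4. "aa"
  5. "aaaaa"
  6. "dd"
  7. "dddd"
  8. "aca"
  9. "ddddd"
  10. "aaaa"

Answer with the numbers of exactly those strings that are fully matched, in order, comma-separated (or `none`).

1 → match
2 → match
3 → match
4 → match
5 → match
6 → match
7 → match
8 → no match
9 → match
10 → match

1, 2, 3, 4, 5, 6, 7, 9, 10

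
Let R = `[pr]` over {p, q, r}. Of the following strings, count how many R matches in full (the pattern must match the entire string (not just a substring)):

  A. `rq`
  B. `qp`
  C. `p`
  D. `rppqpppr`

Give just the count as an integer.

A. `rq` → no match
B. `qp` → no match
C. `p` → match
D. `rppqpppr` → no match
Total matched: 1

1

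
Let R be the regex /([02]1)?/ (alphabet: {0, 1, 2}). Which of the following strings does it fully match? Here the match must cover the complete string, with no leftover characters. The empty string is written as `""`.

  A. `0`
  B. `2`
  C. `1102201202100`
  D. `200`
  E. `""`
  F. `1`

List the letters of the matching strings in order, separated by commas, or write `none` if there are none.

A → no match
B → no match
C → no match
D → no match
E → match
F → no match

E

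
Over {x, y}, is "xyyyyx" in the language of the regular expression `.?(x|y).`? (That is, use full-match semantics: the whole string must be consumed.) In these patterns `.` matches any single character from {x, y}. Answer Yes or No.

No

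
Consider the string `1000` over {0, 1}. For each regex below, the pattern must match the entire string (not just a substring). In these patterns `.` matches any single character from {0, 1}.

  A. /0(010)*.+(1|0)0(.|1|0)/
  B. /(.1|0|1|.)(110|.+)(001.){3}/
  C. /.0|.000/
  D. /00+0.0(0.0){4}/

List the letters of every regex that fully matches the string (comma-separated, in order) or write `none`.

C

A → no match — must start with `0`
B → no match
C → match
D → no match — must start with `00`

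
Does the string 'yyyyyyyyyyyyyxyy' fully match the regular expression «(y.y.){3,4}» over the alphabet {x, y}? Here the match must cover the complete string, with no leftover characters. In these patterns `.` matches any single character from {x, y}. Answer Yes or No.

Yes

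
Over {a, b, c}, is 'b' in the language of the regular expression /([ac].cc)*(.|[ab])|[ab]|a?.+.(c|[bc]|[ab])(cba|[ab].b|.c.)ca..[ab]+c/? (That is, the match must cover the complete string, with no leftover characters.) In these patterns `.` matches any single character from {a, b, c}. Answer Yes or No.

Yes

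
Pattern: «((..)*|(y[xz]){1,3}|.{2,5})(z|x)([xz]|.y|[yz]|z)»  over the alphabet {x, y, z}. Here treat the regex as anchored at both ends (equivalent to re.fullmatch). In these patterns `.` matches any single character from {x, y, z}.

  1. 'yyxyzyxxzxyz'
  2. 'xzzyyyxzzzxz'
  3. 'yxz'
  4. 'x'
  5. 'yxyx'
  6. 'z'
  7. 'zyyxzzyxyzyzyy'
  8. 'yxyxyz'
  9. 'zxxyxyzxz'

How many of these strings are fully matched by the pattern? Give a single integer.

1. 'yyxyzyxxzxyz' → no match
2. 'xzzyyyxzzzxz' → match
3. 'yxz' → no match
4. 'x' → no match
5. 'yxyx' → no match
6. 'z' → no match
7 → no match
8. 'yxyxyz' → no match
9. 'zxxyxyzxz' → no match
Total matched: 1

1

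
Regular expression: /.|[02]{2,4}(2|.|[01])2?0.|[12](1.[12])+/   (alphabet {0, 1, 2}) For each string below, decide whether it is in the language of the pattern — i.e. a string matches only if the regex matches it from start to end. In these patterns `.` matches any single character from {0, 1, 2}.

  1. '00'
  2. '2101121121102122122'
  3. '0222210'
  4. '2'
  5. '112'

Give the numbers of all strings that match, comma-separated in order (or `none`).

1 → no match
2 → match
3 → no match
4 → match
5 → no match

2, 4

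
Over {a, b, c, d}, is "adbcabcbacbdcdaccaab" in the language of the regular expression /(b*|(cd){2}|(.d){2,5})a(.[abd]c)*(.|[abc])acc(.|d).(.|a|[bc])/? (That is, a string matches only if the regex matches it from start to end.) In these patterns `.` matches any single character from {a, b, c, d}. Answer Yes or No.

Yes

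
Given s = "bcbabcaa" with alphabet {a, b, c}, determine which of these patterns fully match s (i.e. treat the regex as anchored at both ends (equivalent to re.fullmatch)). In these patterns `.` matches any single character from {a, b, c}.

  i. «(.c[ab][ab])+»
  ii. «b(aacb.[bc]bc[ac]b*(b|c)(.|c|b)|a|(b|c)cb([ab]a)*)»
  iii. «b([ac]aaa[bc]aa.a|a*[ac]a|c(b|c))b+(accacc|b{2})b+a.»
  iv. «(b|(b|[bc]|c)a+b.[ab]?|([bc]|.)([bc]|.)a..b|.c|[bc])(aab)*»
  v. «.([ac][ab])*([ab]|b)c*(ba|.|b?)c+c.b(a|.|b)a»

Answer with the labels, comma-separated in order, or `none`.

i

i → match
ii → no match
iii → no match
iv → no match
v → no match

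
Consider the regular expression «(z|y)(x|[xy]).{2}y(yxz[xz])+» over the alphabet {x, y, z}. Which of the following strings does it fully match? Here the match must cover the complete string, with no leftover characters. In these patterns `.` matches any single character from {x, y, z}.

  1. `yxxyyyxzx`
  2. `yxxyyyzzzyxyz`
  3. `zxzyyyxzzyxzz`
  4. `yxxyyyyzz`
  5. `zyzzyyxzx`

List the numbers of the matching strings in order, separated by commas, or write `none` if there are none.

1, 3, 5

1 → match
2 → no match
3 → match
4 → no match
5 → match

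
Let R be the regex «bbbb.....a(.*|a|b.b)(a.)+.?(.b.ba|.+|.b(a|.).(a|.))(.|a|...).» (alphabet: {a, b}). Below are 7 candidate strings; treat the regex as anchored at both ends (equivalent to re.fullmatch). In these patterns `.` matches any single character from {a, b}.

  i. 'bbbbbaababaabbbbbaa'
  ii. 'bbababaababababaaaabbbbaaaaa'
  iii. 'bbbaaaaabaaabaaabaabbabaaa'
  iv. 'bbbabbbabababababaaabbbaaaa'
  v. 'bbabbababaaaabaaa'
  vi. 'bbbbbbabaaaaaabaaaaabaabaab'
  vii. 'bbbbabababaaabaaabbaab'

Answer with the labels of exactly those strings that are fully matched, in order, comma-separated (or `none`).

i → no match
ii → no match — must start with 'bbbb'
iii → no match — must start with 'bbbb'
iv → no match — must start with 'bbbb'
v → no match — must start with 'bbbb'
vi → match
vii → no match

vi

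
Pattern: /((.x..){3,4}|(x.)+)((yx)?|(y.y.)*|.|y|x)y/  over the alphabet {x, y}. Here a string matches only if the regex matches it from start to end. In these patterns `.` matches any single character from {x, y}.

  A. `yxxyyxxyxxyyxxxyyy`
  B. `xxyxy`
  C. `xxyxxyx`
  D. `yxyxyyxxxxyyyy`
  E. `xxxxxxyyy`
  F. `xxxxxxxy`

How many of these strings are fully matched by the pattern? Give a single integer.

3

A → match
B → match
C → no match — must end with `y`
D → no match
E → no match
F → match
Total matched: 3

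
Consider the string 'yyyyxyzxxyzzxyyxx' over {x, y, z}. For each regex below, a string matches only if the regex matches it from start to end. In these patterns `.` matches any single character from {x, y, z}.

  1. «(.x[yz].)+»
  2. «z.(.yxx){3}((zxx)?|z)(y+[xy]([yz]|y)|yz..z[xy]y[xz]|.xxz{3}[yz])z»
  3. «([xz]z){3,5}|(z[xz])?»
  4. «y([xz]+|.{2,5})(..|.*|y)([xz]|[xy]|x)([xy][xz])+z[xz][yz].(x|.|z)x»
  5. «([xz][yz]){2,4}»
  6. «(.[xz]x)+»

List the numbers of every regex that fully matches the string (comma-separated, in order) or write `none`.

4

1 → no match
2 → no match — must start with 'z'
3 → no match
4 → match
5 → no match
6 → no match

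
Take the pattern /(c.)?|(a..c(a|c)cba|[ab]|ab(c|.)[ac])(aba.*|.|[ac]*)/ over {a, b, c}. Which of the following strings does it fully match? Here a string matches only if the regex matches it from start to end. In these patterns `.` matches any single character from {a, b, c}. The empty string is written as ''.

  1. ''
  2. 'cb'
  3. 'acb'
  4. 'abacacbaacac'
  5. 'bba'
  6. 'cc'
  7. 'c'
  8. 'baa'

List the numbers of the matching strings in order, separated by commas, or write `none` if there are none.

1, 2, 4, 6, 8

1 → match
2 → match
3 → no match
4 → match
5 → no match
6 → match
7 → no match
8 → match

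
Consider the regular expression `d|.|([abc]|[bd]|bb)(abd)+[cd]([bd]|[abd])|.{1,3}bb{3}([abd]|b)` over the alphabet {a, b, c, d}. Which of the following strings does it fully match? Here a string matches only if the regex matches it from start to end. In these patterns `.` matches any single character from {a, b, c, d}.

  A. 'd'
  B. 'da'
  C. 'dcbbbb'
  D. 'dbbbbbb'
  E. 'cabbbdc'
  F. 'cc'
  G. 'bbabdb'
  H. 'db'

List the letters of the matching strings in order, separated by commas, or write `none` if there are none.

A, D

A → match
B → no match
C → no match
D → match
E → no match
F → no match
G → no match
H → no match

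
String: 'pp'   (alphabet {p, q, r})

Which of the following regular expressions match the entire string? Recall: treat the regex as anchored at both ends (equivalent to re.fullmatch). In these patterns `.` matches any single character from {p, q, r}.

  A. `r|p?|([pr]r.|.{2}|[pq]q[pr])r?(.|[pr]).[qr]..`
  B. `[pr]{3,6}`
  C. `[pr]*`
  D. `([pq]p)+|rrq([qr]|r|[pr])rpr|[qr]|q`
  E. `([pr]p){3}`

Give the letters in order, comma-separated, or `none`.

A → no match
B → no match
C → match
D → match
E → no match

C, D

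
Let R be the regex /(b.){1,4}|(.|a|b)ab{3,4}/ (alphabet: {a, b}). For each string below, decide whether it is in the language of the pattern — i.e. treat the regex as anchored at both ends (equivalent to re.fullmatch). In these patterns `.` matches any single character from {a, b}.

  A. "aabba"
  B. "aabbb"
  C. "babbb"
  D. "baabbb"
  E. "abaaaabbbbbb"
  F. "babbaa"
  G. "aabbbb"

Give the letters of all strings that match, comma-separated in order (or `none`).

A → no match
B → match
C → match
D → no match
E → no match
F → no match
G → match

B, C, G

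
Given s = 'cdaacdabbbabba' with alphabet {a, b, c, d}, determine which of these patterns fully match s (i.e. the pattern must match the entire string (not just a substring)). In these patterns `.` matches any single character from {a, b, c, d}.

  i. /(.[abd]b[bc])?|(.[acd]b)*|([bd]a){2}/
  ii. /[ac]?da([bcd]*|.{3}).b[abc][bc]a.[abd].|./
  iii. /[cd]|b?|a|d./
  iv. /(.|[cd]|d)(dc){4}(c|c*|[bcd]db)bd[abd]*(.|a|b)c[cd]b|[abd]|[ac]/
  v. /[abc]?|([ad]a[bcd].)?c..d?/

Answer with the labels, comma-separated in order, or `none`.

i → no match
ii → match
iii → no match
iv → no match
v → no match

ii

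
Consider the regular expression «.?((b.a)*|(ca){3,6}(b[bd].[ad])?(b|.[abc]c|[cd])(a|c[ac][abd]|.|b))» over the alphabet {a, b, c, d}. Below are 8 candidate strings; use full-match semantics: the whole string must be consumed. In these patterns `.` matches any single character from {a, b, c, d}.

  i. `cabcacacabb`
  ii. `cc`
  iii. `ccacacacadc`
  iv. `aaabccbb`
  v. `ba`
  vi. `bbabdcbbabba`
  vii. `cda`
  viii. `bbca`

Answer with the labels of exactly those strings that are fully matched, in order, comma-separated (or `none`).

i. `cabcacacabb` → no match
ii. `cc` → no match
iii. `ccacacacadc` → match
iv. `aaabccbb` → no match
v. `ba` → no match
vi. `bbabdcbbabba` → no match
vii. `cda` → no match
viii. `bbca` → match

iii, viii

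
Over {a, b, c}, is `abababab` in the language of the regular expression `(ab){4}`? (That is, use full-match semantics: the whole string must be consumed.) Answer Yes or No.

Yes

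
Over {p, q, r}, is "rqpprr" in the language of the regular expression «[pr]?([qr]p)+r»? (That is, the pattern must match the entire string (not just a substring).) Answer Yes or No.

Every match must end with "pr", but "rqpprr" does not.

No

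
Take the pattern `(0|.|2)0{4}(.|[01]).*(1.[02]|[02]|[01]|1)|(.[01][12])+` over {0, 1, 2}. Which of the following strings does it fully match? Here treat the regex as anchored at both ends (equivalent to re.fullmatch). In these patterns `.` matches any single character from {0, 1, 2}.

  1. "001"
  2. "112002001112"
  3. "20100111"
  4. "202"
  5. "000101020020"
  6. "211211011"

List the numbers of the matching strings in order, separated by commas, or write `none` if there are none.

1. "001" → match
2. "112002001112" → match
3. "20100111" → no match
4. "202" → match
5. "000101020020" → no match
6. "211211011" → match

1, 2, 4, 6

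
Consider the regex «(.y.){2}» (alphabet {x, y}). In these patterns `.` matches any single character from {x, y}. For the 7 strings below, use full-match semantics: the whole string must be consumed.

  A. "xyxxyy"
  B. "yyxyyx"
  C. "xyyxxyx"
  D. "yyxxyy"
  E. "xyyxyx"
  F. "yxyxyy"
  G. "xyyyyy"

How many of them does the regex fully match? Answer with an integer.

5

A → match
B → match
C → no match
D → match
E → match
F → no match
G → match
Total matched: 5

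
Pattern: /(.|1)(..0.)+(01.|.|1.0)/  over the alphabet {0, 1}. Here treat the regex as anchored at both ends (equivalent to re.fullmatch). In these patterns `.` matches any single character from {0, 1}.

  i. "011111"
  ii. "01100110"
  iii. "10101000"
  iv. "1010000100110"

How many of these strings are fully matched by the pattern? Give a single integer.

1

i. "011111" → no match
ii. "01100110" → match
iii. "10101000" → no match
iv → no match
Total matched: 1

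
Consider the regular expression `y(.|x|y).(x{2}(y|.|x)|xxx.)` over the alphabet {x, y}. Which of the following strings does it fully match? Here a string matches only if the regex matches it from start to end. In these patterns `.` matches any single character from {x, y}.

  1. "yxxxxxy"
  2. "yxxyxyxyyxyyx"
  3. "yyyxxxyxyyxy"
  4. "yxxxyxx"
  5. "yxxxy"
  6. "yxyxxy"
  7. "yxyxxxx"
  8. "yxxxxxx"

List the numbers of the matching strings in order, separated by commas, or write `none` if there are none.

1 → match
2 → no match
3 → no match
4 → no match
5 → no match
6 → match
7 → match
8 → match

1, 6, 7, 8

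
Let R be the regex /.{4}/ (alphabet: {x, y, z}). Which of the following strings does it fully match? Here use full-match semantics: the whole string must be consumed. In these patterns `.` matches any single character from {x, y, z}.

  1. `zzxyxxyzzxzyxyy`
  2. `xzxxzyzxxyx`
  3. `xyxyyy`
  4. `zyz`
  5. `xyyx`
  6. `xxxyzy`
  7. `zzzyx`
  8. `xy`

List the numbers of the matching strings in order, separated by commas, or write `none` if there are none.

5

1 → no match
2 → no match
3 → no match
4 → no match
5 → match
6 → no match
7 → no match
8 → no match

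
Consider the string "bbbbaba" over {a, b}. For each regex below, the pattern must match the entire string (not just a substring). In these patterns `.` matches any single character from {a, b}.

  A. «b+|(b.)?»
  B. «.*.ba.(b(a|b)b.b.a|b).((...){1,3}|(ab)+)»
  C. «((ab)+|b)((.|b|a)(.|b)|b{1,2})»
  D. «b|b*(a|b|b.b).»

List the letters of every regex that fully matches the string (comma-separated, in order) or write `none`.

A → no match
B → no match
C → no match
D → match

D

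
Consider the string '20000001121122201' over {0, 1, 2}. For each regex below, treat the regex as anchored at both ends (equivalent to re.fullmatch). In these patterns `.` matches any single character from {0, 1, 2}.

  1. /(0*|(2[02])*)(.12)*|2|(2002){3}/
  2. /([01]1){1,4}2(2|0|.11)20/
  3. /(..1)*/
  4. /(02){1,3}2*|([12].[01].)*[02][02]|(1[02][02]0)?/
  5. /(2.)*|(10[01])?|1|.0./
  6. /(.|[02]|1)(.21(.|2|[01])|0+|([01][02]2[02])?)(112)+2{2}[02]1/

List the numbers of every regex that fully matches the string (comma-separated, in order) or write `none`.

1 → no match
2 → no match — must end with '20'
3 → no match
4 → no match
5 → no match
6 → match

6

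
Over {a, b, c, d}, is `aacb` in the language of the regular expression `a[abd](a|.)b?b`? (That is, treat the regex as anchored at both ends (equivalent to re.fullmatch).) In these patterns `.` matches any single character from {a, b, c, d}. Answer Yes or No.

Yes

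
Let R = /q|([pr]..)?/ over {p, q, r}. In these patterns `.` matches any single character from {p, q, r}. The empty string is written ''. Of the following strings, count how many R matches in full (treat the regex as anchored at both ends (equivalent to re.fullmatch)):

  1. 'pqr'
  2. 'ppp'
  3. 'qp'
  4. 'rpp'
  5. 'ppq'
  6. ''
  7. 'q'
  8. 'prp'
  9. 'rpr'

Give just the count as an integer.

1. 'pqr' → match
2. 'ppp' → match
3. 'qp' → no match
4. 'rpp' → match
5. 'ppq' → match
6. '' → match
7. 'q' → match
8. 'prp' → match
9. 'rpr' → match
Total matched: 8

8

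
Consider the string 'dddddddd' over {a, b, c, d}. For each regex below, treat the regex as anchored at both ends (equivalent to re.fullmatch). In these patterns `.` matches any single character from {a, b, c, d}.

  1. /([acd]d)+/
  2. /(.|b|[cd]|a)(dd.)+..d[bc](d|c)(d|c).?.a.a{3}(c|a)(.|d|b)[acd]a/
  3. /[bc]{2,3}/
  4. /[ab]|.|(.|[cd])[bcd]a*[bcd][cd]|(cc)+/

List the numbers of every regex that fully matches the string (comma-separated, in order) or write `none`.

1

1 → match
2 → no match — must end with 'a'
3 → no match
4 → no match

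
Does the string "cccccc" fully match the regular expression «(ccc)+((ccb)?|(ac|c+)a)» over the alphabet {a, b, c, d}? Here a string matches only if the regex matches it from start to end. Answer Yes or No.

Yes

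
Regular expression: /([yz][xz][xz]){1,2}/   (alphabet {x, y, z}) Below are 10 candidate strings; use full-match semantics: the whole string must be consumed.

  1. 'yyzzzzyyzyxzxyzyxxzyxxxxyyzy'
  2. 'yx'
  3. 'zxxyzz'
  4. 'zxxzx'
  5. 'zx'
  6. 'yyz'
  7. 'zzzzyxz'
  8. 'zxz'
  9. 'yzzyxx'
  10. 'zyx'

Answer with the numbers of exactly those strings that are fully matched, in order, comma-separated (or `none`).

3, 8, 9

1 → no match
2 → no match
3 → match
4 → no match
5 → no match
6 → no match
7 → no match
8 → match
9 → match
10 → no match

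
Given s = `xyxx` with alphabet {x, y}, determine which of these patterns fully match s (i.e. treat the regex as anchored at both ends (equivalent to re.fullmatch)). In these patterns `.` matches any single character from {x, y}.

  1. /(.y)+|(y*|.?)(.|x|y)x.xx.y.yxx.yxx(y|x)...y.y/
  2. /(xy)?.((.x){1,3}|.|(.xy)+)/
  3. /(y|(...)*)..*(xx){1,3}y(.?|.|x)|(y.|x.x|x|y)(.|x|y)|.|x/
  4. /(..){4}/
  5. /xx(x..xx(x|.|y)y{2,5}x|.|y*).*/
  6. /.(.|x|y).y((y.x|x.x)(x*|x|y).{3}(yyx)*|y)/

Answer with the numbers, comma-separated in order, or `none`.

2, 3

1 → no match — must end with `y`
2 → match
3 → match
4 → no match
5 → no match — must start with `xx`
6 → no match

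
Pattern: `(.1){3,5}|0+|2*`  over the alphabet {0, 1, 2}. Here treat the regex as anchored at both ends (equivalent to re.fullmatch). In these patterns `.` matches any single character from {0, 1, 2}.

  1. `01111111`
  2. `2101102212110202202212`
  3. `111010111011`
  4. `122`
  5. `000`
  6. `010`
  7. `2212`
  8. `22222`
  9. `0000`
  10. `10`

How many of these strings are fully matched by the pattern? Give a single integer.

1 → match
2 → no match
3 → no match
4 → no match
5 → match
6 → no match
7 → no match
8 → match
9 → match
10 → no match
Total matched: 4

4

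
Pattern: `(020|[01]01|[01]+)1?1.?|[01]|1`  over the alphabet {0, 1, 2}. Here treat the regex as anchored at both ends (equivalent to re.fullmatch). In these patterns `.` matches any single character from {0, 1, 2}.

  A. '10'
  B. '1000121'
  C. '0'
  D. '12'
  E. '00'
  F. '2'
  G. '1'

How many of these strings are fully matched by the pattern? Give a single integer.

2

A → no match
B → no match
C → match
D → no match
E → no match
F → no match
G → match
Total matched: 2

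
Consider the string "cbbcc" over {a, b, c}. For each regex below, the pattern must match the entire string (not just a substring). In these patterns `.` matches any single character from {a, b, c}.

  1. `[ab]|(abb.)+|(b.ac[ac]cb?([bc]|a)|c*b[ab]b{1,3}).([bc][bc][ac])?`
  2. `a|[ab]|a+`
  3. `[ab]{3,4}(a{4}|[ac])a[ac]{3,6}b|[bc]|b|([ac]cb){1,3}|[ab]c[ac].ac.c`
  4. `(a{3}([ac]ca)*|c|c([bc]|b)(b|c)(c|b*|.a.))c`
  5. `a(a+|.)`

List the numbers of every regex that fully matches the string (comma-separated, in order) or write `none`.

4

1 → no match
2 → no match
3 → no match
4 → match
5 → no match — must start with "a"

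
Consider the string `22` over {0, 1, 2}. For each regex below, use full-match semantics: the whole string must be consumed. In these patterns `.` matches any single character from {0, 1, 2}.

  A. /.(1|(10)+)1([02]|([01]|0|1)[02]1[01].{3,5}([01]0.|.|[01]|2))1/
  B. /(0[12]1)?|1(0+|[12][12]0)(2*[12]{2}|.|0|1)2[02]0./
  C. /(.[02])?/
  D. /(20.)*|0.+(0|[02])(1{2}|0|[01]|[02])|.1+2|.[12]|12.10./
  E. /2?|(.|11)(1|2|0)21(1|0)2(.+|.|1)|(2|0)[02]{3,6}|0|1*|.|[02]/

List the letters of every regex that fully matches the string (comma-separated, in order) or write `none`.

A → no match — must end with `1`
B → no match
C → match
D → match
E → no match

C, D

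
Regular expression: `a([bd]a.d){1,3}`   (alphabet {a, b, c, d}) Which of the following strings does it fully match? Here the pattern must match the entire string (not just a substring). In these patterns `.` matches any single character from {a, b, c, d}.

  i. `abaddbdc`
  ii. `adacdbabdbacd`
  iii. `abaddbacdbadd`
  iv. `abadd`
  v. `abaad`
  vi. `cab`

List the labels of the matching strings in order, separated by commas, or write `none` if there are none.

ii, iii, iv, v

i → no match — must end with `d`
ii → match
iii → match
iv → match
v → match
vi → no match — must start with `a`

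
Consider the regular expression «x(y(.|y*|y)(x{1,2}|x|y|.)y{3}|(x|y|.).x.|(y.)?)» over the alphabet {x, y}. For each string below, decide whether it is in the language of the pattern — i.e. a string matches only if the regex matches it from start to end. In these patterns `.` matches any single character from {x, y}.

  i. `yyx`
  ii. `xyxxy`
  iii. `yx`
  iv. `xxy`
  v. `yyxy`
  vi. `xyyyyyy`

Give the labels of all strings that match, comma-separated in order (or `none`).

i. `yyx` → no match — must start with `x`
ii. `xyxxy` → match
iii. `yx` → no match — must start with `x`
iv. `xxy` → no match
v. `yyxy` → no match — must start with `x`
vi. `xyyyyyy` → match

ii, vi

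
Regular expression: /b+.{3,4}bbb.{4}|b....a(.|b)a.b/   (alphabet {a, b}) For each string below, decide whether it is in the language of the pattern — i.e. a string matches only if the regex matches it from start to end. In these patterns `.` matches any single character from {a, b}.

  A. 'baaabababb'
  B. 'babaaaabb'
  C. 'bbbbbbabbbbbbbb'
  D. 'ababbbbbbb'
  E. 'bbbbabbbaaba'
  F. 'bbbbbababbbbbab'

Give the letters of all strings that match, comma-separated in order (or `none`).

A, C, E, F

A → match
B → no match
C → match
D → no match — must start with 'b'
E → match
F → match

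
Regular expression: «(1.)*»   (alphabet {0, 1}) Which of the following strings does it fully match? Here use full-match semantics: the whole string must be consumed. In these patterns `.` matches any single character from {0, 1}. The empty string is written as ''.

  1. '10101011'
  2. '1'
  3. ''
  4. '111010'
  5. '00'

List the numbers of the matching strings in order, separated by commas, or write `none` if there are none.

1 → match
2 → no match
3 → match
4 → match
5 → no match

1, 3, 4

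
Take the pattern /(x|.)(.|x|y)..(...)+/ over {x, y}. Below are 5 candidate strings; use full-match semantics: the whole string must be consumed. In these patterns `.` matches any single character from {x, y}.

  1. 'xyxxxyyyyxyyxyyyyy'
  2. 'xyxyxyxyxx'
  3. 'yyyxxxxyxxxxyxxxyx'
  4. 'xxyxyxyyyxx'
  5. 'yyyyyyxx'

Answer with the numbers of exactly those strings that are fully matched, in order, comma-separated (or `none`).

1 → no match
2 → match
3 → no match
4 → no match
5 → no match

2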